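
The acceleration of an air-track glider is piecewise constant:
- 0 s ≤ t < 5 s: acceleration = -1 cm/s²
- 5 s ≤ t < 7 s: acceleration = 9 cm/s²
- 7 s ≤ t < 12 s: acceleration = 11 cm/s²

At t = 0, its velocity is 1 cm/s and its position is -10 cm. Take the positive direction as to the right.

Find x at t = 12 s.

200 cm

On each constant-a segment, Δv = aΔt and Δx = v₀Δt + ½aΔt²; chain segment to segment.
0–5 s: v starts 1 cm/s; Δx = 1·5 + ½·-1·5² = -7.5 cm; v ends -4 cm/s.
5–7 s: v starts -4 cm/s; Δx = -4·2 + ½·9·2² = 10 cm; v ends 14 cm/s.
7–12 s: v starts 14 cm/s; Δx = 14·5 + ½·11·5² = 207.5 cm; v ends 69 cm/s.
x(12) = -10 + Σ Δx = 200 cm.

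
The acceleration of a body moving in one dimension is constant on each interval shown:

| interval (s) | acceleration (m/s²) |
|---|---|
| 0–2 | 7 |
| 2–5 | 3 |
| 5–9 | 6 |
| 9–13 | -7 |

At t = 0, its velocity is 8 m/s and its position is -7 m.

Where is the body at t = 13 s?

438.5 m

On each constant-a segment, Δv = aΔt and Δx = v₀Δt + ½aΔt²; chain segment to segment.
0–2 s: v starts 8 m/s; Δx = 8·2 + ½·7·2² = 30 m; v ends 22 m/s.
2–5 s: v starts 22 m/s; Δx = 22·3 + ½·3·3² = 79.5 m; v ends 31 m/s.
5–9 s: v starts 31 m/s; Δx = 31·4 + ½·6·4² = 172 m; v ends 55 m/s.
9–13 s: v starts 55 m/s; Δx = 55·4 + ½·-7·4² = 164 m; v ends 27 m/s.
x(13) = -7 + Σ Δx = 438.5 m.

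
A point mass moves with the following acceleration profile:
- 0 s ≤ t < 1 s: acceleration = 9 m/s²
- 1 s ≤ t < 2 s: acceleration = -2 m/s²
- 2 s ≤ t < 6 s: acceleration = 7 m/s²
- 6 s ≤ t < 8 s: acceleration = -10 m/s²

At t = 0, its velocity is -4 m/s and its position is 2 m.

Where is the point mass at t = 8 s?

On each constant-a segment, Δv = aΔt and Δx = v₀Δt + ½aΔt²; chain segment to segment.
0–1 s: v starts -4 m/s; Δx = -4·1 + ½·9·1² = 0.5 m; v ends 5 m/s.
1–2 s: v starts 5 m/s; Δx = 5·1 + ½·-2·1² = 4 m; v ends 3 m/s.
2–6 s: v starts 3 m/s; Δx = 3·4 + ½·7·4² = 68 m; v ends 31 m/s.
6–8 s: v starts 31 m/s; Δx = 31·2 + ½·-10·2² = 42 m; v ends 11 m/s.
x(8) = 2 + Σ Δx = 116.5 m.

116.5 m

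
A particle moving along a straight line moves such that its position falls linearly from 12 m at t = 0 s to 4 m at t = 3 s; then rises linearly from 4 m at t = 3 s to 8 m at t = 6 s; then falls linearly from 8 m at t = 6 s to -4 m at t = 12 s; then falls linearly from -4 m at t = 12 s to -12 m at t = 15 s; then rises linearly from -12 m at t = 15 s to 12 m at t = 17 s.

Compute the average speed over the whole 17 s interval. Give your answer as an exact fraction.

56/17 m/s

Average speed = (total path length)/(elapsed time); on a piecewise-linear x-t graph the path length is Σ|Δx|.
0–3 s: |Δx| = |4 − 12| = 8 m
3–6 s: |Δx| = |8 − 4| = 4 m
6–12 s: |Δx| = |-4 − 8| = 12 m
12–15 s: |Δx| = |-12 − -4| = 8 m
15–17 s: |Δx| = |12 − -12| = 24 m
Total path = 56 m; average speed = 56/17 = 56/17 m/s.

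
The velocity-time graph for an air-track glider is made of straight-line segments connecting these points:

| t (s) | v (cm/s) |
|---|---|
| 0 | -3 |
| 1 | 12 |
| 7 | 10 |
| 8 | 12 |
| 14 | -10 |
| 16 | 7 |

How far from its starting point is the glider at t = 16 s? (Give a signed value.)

84.5 cm

Displacement is the signed area under the v-t curve.
0–1 s: ½(-3 + 12)(1) = 4.5 cm
1–7 s: ½(12 + 10)(6) = 66 cm
7–8 s: ½(10 + 12)(1) = 11 cm
8–14 s: ½(12 + -10)(6) = 6 cm
14–16 s: ½(-10 + 7)(2) = -3 cm
Net displacement = 84.5 cm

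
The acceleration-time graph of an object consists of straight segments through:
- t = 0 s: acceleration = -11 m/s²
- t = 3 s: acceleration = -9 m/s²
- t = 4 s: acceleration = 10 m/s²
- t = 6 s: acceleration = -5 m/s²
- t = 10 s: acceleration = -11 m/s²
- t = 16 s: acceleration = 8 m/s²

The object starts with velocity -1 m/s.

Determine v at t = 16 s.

Δv equals the area under the a-t graph; then v = v₀ + Δv.
0–3 s: ½(-11 + -9)(3) = -30 m/s
3–4 s: ½(-9 + 10)(1) = 0.5 m/s
4–6 s: ½(10 + -5)(2) = 5 m/s
6–10 s: ½(-5 + -11)(4) = -32 m/s
10–16 s: ½(-11 + 8)(6) = -9 m/s
Δv = -65.5 m/s, so v(16) = -1 + (-65.5) = -66.5 m/s.

-66.5 m/s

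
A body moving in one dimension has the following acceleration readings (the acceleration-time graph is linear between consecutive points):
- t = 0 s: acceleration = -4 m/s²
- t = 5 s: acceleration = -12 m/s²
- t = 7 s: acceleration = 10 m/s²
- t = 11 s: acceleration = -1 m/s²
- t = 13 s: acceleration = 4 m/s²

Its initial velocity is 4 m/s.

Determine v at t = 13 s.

Δv equals the area under the a-t graph; then v = v₀ + Δv.
0–5 s: ½(-4 + -12)(5) = -40 m/s
5–7 s: ½(-12 + 10)(2) = -2 m/s
7–11 s: ½(10 + -1)(4) = 18 m/s
11–13 s: ½(-1 + 4)(2) = 3 m/s
Δv = -21 m/s, so v(13) = 4 + (-21) = -17 m/s.

-17 m/s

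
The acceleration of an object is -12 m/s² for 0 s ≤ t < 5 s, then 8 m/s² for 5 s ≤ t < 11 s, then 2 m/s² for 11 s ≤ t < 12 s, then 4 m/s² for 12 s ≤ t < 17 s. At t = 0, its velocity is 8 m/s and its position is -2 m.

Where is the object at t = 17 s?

On each constant-a segment, Δv = aΔt and Δx = v₀Δt + ½aΔt²; chain segment to segment.
0–5 s: v starts 8 m/s; Δx = 8·5 + ½·-12·5² = -110 m; v ends -52 m/s.
5–11 s: v starts -52 m/s; Δx = -52·6 + ½·8·6² = -168 m; v ends -4 m/s.
11–12 s: v starts -4 m/s; Δx = -4·1 + ½·2·1² = -3 m; v ends -2 m/s.
12–17 s: v starts -2 m/s; Δx = -2·5 + ½·4·5² = 40 m; v ends 18 m/s.
x(17) = -2 + Σ Δx = -243 m.

-243 m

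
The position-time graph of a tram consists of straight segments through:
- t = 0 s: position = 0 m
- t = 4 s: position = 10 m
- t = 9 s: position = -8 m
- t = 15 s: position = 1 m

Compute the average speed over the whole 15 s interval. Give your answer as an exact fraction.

37/15 m/s

Average speed = (total path length)/(elapsed time); on a piecewise-linear x-t graph the path length is Σ|Δx|.
0–4 s: |Δx| = |10 − 0| = 10 m
4–9 s: |Δx| = |-8 − 10| = 18 m
9–15 s: |Δx| = |1 − -8| = 9 m
Total path = 37 m; average speed = 37/15 = 37/15 m/s.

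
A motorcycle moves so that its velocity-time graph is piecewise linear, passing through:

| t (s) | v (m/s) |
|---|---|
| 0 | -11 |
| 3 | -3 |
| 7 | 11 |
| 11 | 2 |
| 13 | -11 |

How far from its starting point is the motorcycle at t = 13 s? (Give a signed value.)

12 m

Net displacement equals the area under the velocity-time graph (areas below the axis count negative).
0–3 s: ½(-11 + -3)(3) = -21 m
3–7 s: ½(-3 + 11)(4) = 16 m
7–11 s: ½(11 + 2)(4) = 26 m
11–13 s: ½(2 + -11)(2) = -9 m
Net displacement = 12 m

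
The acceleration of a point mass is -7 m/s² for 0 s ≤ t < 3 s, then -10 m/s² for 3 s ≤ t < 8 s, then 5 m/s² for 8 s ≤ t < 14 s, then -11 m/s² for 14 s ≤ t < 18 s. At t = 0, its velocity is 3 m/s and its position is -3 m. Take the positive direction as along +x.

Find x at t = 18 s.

-798.5 m

On each constant-a segment, Δv = aΔt and Δx = v₀Δt + ½aΔt²; chain segment to segment.
0–3 s: v starts 3 m/s; Δx = 3·3 + ½·-7·3² = -22.5 m; v ends -18 m/s.
3–8 s: v starts -18 m/s; Δx = -18·5 + ½·-10·5² = -215 m; v ends -68 m/s.
8–14 s: v starts -68 m/s; Δx = -68·6 + ½·5·6² = -318 m; v ends -38 m/s.
14–18 s: v starts -38 m/s; Δx = -38·4 + ½·-11·4² = -240 m; v ends -82 m/s.
x(18) = -3 + Σ Δx = -798.5 m.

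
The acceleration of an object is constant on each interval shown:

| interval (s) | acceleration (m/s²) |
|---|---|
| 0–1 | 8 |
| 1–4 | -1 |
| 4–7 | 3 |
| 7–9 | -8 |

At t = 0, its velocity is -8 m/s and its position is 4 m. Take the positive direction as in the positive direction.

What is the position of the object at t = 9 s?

On each constant-a segment, Δv = aΔt and Δx = v₀Δt + ½aΔt²; chain segment to segment.
0–1 s: v starts -8 m/s; Δx = -8·1 + ½·8·1² = -4 m; v ends 0 m/s.
1–4 s: v starts 0 m/s; Δx = 0·3 + ½·-1·3² = -4.5 m; v ends -3 m/s.
4–7 s: v starts -3 m/s; Δx = -3·3 + ½·3·3² = 4.5 m; v ends 6 m/s.
7–9 s: v starts 6 m/s; Δx = 6·2 + ½·-8·2² = -4 m; v ends -10 m/s.
x(9) = 4 + Σ Δx = -4 m.

-4 m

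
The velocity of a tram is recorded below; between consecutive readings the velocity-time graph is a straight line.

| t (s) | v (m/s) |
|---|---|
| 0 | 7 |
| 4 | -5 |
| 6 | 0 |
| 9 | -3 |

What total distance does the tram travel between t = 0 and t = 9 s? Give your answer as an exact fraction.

Total distance travelled is ∫|v| dt — sum the magnitudes of each area piece.
0–4 s: v = 0 at t = 7/3 s; triangle areas 49/6 + 25/6 = 37/3 m
4–6 s: |½(-5 + 0)(2)| = 5 m
6–9 s: |½(0 + -3)(3)| = 4.5 m
Total distance = 131/6 m

131/6 m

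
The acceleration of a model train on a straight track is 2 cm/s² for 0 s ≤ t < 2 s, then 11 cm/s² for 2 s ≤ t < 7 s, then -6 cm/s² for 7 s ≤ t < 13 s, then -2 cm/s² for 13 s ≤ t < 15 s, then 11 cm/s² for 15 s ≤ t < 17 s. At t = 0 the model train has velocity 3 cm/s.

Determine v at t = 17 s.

Δv equals the area under the a-t graph; then v = v₀ + Δv.
0–2 s: 2 × 2 = 4 cm/s
2–7 s: 11 × 5 = 55 cm/s
7–13 s: -6 × 6 = -36 cm/s
13–15 s: -2 × 2 = -4 cm/s
15–17 s: 11 × 2 = 22 cm/s
Δv = 41 cm/s, so v(17) = 3 + (41) = 44 cm/s.

44 cm/s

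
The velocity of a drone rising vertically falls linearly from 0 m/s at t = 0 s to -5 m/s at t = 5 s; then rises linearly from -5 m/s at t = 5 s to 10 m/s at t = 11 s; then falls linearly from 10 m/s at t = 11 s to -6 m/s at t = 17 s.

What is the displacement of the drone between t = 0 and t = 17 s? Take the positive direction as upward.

14.5 m

Displacement is the signed area under the v-t curve.
0–5 s: ½(0 + -5)(5) = -12.5 m
5–11 s: ½(-5 + 10)(6) = 15 m
11–17 s: ½(10 + -6)(6) = 12 m
Net displacement = 14.5 m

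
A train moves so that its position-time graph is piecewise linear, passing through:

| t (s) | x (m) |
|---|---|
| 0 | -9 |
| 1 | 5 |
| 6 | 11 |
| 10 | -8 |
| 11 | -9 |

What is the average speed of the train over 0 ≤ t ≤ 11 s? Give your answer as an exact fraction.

40/11 m/s

Average speed = (total path length)/(elapsed time); on a piecewise-linear x-t graph the path length is Σ|Δx|.
0–1 s: |Δx| = |5 − -9| = 14 m
1–6 s: |Δx| = |11 − 5| = 6 m
6–10 s: |Δx| = |-8 − 11| = 19 m
10–11 s: |Δx| = |-9 − -8| = 1 m
Total path = 40 m; average speed = 40/11 = 40/11 m/s.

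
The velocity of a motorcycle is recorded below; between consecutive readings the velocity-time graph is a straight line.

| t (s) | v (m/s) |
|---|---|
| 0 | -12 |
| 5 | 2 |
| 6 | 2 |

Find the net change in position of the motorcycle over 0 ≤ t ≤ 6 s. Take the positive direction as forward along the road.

-23 m

Net displacement equals the area under the velocity-time graph (areas below the axis count negative).
0–5 s: ½(-12 + 2)(5) = -25 m
5–6 s: 2 × 1 = 2 m
Net displacement = -23 m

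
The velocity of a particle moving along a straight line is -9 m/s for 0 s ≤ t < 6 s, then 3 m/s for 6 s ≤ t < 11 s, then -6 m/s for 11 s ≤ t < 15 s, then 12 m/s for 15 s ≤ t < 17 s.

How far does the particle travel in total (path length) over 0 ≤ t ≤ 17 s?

Distance (not displacement) is the total path length: add the absolute areas under v-t.
0–6 s: |-9| × 6 = 54 m
6–11 s: |3| × 5 = 15 m
11–15 s: |-6| × 4 = 24 m
15–17 s: |12| × 2 = 24 m
Total distance = 117 m

117 m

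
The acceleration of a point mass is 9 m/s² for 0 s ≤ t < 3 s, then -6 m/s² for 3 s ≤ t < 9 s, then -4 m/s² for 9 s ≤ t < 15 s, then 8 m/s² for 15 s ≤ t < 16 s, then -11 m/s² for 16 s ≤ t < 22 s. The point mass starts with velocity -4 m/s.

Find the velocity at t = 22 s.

Δv equals the area under the a-t graph; then v = v₀ + Δv.
0–3 s: 9 × 3 = 27 m/s
3–9 s: -6 × 6 = -36 m/s
9–15 s: -4 × 6 = -24 m/s
15–16 s: 8 × 1 = 8 m/s
16–22 s: -11 × 6 = -66 m/s
Δv = -91 m/s, so v(22) = -4 + (-91) = -95 m/s.

-95 m/s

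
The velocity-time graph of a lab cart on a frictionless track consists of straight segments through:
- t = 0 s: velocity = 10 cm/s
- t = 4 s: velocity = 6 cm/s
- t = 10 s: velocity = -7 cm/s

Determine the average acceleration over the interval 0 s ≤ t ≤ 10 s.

-1.7 cm/s²

Average acceleration = Δv/Δt = (-7 − 10)/(10 − 0) = -1.7 cm/s².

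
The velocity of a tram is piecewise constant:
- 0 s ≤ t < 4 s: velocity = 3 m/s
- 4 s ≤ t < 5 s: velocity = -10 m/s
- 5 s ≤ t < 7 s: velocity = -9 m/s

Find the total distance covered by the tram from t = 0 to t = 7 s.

40 m

Distance (not displacement) is the total path length: add the absolute areas under v-t.
0–4 s: |3| × 4 = 12 m
4–5 s: |-10| × 1 = 10 m
5–7 s: |-9| × 2 = 18 m
Total distance = 40 m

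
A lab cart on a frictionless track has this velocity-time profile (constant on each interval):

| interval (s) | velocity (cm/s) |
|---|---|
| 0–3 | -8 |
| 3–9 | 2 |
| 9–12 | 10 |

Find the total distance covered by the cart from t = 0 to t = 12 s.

66 cm

Total distance travelled is ∫|v| dt — sum the magnitudes of each area piece.
0–3 s: |-8| × 3 = 24 cm
3–9 s: |2| × 6 = 12 cm
9–12 s: |10| × 3 = 30 cm
Total distance = 66 cm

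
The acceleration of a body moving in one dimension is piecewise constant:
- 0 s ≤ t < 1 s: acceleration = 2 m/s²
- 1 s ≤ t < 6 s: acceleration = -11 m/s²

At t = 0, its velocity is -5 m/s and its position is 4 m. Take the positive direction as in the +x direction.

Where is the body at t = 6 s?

-152.5 m

On each constant-a segment, Δv = aΔt and Δx = v₀Δt + ½aΔt²; chain segment to segment.
0–1 s: v starts -5 m/s; Δx = -5·1 + ½·2·1² = -4 m; v ends -3 m/s.
1–6 s: v starts -3 m/s; Δx = -3·5 + ½·-11·5² = -152.5 m; v ends -58 m/s.
x(6) = 4 + Σ Δx = -152.5 m.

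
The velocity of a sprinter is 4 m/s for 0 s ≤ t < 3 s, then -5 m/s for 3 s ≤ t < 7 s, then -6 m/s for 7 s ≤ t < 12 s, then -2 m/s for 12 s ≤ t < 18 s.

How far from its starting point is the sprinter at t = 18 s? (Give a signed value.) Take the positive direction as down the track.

-50 m

Net displacement equals the area under the velocity-time graph (areas below the axis count negative).
0–3 s: 4 × 3 = 12 m
3–7 s: -5 × 4 = -20 m
7–12 s: -6 × 5 = -30 m
12–18 s: -2 × 6 = -12 m
Net displacement = -50 m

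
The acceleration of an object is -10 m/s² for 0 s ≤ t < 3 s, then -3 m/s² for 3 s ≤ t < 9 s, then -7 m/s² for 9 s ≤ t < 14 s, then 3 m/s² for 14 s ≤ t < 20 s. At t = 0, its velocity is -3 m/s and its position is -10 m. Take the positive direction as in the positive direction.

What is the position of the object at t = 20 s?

-1120.5 m

On each constant-a segment, Δv = aΔt and Δx = v₀Δt + ½aΔt²; chain segment to segment.
0–3 s: v starts -3 m/s; Δx = -3·3 + ½·-10·3² = -54 m; v ends -33 m/s.
3–9 s: v starts -33 m/s; Δx = -33·6 + ½·-3·6² = -252 m; v ends -51 m/s.
9–14 s: v starts -51 m/s; Δx = -51·5 + ½·-7·5² = -342.5 m; v ends -86 m/s.
14–20 s: v starts -86 m/s; Δx = -86·6 + ½·3·6² = -462 m; v ends -68 m/s.
x(20) = -10 + Σ Δx = -1120.5 m.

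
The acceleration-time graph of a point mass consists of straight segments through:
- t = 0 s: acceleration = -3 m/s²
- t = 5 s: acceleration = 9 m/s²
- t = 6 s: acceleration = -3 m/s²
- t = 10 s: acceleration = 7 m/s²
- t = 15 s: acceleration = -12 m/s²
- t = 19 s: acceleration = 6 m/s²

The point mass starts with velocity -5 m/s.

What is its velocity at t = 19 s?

Δv equals the area under the a-t graph; then v = v₀ + Δv.
0–5 s: ½(-3 + 9)(5) = 15 m/s
5–6 s: ½(9 + -3)(1) = 3 m/s
6–10 s: ½(-3 + 7)(4) = 8 m/s
10–15 s: ½(7 + -12)(5) = -12.5 m/s
15–19 s: ½(-12 + 6)(4) = -12 m/s
Δv = 1.5 m/s, so v(19) = -5 + (1.5) = -3.5 m/s.

-3.5 m/s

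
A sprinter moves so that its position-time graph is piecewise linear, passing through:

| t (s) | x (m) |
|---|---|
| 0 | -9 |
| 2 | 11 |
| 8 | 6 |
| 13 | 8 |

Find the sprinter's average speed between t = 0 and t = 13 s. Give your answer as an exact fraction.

Average speed = (total path length)/(elapsed time); on a piecewise-linear x-t graph the path length is Σ|Δx|.
0–2 s: |Δx| = |11 − -9| = 20 m
2–8 s: |Δx| = |6 − 11| = 5 m
8–13 s: |Δx| = |8 − 6| = 2 m
Total path = 27 m; average speed = 27/13 = 27/13 m/s.

27/13 m/s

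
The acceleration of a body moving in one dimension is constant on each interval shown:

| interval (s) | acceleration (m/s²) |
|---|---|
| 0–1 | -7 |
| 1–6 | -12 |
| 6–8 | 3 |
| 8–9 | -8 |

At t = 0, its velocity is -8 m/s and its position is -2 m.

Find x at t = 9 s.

-455.5 m

On each constant-a segment, Δv = aΔt and Δx = v₀Δt + ½aΔt²; chain segment to segment.
0–1 s: v starts -8 m/s; Δx = -8·1 + ½·-7·1² = -11.5 m; v ends -15 m/s.
1–6 s: v starts -15 m/s; Δx = -15·5 + ½·-12·5² = -225 m; v ends -75 m/s.
6–8 s: v starts -75 m/s; Δx = -75·2 + ½·3·2² = -144 m; v ends -69 m/s.
8–9 s: v starts -69 m/s; Δx = -69·1 + ½·-8·1² = -73 m; v ends -77 m/s.
x(9) = -2 + Σ Δx = -455.5 m.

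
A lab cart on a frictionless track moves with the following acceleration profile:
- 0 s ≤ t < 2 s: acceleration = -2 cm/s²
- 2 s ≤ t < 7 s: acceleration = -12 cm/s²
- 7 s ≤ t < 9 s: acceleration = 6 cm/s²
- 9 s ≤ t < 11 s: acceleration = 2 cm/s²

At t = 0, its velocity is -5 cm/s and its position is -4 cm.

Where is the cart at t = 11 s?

On each constant-a segment, Δv = aΔt and Δx = v₀Δt + ½aΔt²; chain segment to segment.
0–2 s: v starts -5 cm/s; Δx = -5·2 + ½·-2·2² = -14 cm; v ends -9 cm/s.
2–7 s: v starts -9 cm/s; Δx = -9·5 + ½·-12·5² = -195 cm; v ends -69 cm/s.
7–9 s: v starts -69 cm/s; Δx = -69·2 + ½·6·2² = -126 cm; v ends -57 cm/s.
9–11 s: v starts -57 cm/s; Δx = -57·2 + ½·2·2² = -110 cm; v ends -53 cm/s.
x(11) = -4 + Σ Δx = -449 cm.

-449 cm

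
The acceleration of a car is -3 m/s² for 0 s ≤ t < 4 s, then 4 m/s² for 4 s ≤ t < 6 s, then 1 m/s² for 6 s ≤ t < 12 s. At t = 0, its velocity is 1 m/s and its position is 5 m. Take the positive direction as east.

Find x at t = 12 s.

On each constant-a segment, Δv = aΔt and Δx = v₀Δt + ½aΔt²; chain segment to segment.
0–4 s: v starts 1 m/s; Δx = 1·4 + ½·-3·4² = -20 m; v ends -11 m/s.
4–6 s: v starts -11 m/s; Δx = -11·2 + ½·4·2² = -14 m; v ends -3 m/s.
6–12 s: v starts -3 m/s; Δx = -3·6 + ½·1·6² = 0 m; v ends 3 m/s.
x(12) = 5 + Σ Δx = -29 m.

-29 m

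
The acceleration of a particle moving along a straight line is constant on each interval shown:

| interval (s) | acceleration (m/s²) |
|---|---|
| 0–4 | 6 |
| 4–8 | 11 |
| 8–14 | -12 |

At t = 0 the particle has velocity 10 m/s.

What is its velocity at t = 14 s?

6 m/s

Δv equals the area under the a-t graph; then v = v₀ + Δv.
0–4 s: 6 × 4 = 24 m/s
4–8 s: 11 × 4 = 44 m/s
8–14 s: -12 × 6 = -72 m/s
Δv = -4 m/s, so v(14) = 10 + (-4) = 6 m/s.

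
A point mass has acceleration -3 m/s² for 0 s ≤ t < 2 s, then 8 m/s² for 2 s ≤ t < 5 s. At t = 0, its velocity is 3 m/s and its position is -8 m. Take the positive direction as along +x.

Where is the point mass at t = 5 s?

19 m

On each constant-a segment, Δv = aΔt and Δx = v₀Δt + ½aΔt²; chain segment to segment.
0–2 s: v starts 3 m/s; Δx = 3·2 + ½·-3·2² = 0 m; v ends -3 m/s.
2–5 s: v starts -3 m/s; Δx = -3·3 + ½·8·3² = 27 m; v ends 21 m/s.
x(5) = -8 + Σ Δx = 19 m.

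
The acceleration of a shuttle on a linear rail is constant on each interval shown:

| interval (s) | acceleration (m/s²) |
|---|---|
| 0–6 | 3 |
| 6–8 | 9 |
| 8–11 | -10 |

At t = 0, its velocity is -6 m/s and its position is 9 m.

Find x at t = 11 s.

On each constant-a segment, Δv = aΔt and Δx = v₀Δt + ½aΔt²; chain segment to segment.
0–6 s: v starts -6 m/s; Δx = -6·6 + ½·3·6² = 18 m; v ends 12 m/s.
6–8 s: v starts 12 m/s; Δx = 12·2 + ½·9·2² = 42 m; v ends 30 m/s.
8–11 s: v starts 30 m/s; Δx = 30·3 + ½·-10·3² = 45 m; v ends 0 m/s.
x(11) = 9 + Σ Δx = 114 m.

114 m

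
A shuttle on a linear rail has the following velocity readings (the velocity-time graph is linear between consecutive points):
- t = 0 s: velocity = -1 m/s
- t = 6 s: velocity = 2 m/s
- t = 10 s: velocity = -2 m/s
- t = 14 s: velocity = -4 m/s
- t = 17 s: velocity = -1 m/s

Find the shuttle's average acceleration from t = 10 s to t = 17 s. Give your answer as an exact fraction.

Average acceleration = Δv/Δt = (-1 − -2)/(17 − 10) = 1/7 m/s².

1/7 m/s²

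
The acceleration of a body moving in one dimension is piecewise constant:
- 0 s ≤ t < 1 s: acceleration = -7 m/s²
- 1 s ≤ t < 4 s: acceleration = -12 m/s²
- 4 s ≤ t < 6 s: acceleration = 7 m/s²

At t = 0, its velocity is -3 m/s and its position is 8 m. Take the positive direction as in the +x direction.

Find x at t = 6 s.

On each constant-a segment, Δv = aΔt and Δx = v₀Δt + ½aΔt²; chain segment to segment.
0–1 s: v starts -3 m/s; Δx = -3·1 + ½·-7·1² = -6.5 m; v ends -10 m/s.
1–4 s: v starts -10 m/s; Δx = -10·3 + ½·-12·3² = -84 m; v ends -46 m/s.
4–6 s: v starts -46 m/s; Δx = -46·2 + ½·7·2² = -78 m; v ends -32 m/s.
x(6) = 8 + Σ Δx = -160.5 m.

-160.5 m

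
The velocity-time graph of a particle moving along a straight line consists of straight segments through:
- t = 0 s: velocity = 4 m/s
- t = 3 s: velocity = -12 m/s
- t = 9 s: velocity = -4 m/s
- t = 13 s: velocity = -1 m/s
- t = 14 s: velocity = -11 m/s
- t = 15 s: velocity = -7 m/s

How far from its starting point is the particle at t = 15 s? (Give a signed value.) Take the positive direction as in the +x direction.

Displacement is the signed area under the v-t curve.
0–3 s: ½(4 + -12)(3) = -12 m
3–9 s: ½(-12 + -4)(6) = -48 m
9–13 s: ½(-4 + -1)(4) = -10 m
13–14 s: ½(-1 + -11)(1) = -6 m
14–15 s: ½(-11 + -7)(1) = -9 m
Net displacement = -85 m

-85 m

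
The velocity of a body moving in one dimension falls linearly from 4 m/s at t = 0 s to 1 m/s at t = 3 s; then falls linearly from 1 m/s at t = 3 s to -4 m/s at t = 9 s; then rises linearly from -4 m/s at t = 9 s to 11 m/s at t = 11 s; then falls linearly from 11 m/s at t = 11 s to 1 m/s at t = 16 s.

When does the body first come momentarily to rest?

t = 4.2 s

v changes sign on 3–9 s (from 1 to -4); the graph is linear there, so v = 0 at t = 3 + (-1)·(9 − 3)/(-4 − 1) = 4.2 s.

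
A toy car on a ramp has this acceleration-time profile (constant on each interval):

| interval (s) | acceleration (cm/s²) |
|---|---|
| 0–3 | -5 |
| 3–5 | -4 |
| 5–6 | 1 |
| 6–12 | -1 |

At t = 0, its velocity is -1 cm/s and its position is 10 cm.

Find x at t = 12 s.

-235 cm

On each constant-a segment, Δv = aΔt and Δx = v₀Δt + ½aΔt²; chain segment to segment.
0–3 s: v starts -1 cm/s; Δx = -1·3 + ½·-5·3² = -25.5 cm; v ends -16 cm/s.
3–5 s: v starts -16 cm/s; Δx = -16·2 + ½·-4·2² = -40 cm; v ends -24 cm/s.
5–6 s: v starts -24 cm/s; Δx = -24·1 + ½·1·1² = -23.5 cm; v ends -23 cm/s.
6–12 s: v starts -23 cm/s; Δx = -23·6 + ½·-1·6² = -156 cm; v ends -29 cm/s.
x(12) = 10 + Σ Δx = -235 cm.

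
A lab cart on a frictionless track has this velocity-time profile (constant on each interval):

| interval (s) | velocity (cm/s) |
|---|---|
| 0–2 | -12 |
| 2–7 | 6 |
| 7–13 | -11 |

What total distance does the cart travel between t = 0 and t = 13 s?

120 cm

Total distance travelled is ∫|v| dt — sum the magnitudes of each area piece.
0–2 s: |-12| × 2 = 24 cm
2–7 s: |6| × 5 = 30 cm
7–13 s: |-11| × 6 = 66 cm
Total distance = 120 cm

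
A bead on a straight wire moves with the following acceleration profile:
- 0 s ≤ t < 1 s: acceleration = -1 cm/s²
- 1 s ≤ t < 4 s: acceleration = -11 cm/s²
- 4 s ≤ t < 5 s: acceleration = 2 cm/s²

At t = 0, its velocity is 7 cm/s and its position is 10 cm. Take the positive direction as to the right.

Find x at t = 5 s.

On each constant-a segment, Δv = aΔt and Δx = v₀Δt + ½aΔt²; chain segment to segment.
0–1 s: v starts 7 cm/s; Δx = 7·1 + ½·-1·1² = 6.5 cm; v ends 6 cm/s.
1–4 s: v starts 6 cm/s; Δx = 6·3 + ½·-11·3² = -31.5 cm; v ends -27 cm/s.
4–5 s: v starts -27 cm/s; Δx = -27·1 + ½·2·1² = -26 cm; v ends -25 cm/s.
x(5) = 10 + Σ Δx = -41 cm.

-41 cm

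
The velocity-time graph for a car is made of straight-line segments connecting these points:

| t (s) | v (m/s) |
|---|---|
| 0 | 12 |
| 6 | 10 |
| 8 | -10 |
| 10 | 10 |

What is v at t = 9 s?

0 m/s

On 8–10 s the graph is linear from -10 to 10 m/s: v(9) = -10 + (10 − -10)·(9 − 8)/(10 − 8) = 0 m/s.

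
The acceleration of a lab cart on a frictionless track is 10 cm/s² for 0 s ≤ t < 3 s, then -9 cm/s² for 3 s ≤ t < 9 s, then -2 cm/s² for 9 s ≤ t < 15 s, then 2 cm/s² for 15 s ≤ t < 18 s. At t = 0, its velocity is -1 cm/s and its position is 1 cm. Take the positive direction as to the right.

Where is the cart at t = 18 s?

-233 cm

On each constant-a segment, Δv = aΔt and Δx = v₀Δt + ½aΔt²; chain segment to segment.
0–3 s: v starts -1 cm/s; Δx = -1·3 + ½·10·3² = 42 cm; v ends 29 cm/s.
3–9 s: v starts 29 cm/s; Δx = 29·6 + ½·-9·6² = 12 cm; v ends -25 cm/s.
9–15 s: v starts -25 cm/s; Δx = -25·6 + ½·-2·6² = -186 cm; v ends -37 cm/s.
15–18 s: v starts -37 cm/s; Δx = -37·3 + ½·2·3² = -102 cm; v ends -31 cm/s.
x(18) = 1 + Σ Δx = -233 cm.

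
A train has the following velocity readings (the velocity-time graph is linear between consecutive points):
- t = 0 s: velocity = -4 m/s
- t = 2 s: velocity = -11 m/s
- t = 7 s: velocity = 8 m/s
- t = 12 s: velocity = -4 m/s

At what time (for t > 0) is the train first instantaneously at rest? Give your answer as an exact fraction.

v changes sign on 2–7 s (from -11 to 8); the graph is linear there, so v = 0 at t = 2 + (11)·(7 − 2)/(8 − -11) = 93/19 s.

t = 93/19 s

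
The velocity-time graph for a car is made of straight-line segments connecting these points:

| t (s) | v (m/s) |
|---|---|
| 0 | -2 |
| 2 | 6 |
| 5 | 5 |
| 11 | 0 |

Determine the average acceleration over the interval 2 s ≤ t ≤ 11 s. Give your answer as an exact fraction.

Average acceleration = Δv/Δt = (0 − 6)/(11 − 2) = -2/3 m/s².

-2/3 m/s²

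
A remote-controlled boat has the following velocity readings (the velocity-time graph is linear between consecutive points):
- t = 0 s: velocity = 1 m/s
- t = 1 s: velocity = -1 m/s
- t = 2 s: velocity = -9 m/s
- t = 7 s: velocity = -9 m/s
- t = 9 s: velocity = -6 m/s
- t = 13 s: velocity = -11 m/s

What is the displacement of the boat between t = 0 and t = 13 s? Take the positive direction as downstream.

Displacement is the signed area under the v-t curve.
0–1 s: ½(1 + -1)(1) = 0 m
1–2 s: ½(-1 + -9)(1) = -5 m
2–7 s: -9 × 5 = -45 m
7–9 s: ½(-9 + -6)(2) = -15 m
9–13 s: ½(-6 + -11)(4) = -34 m
Net displacement = -99 m

-99 m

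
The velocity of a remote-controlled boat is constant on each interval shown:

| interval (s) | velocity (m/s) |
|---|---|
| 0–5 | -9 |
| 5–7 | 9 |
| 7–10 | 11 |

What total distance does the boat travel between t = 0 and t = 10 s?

96 m

Total distance travelled is ∫|v| dt — sum the magnitudes of each area piece.
0–5 s: |-9| × 5 = 45 m
5–7 s: |9| × 2 = 18 m
7–10 s: |11| × 3 = 33 m
Total distance = 96 m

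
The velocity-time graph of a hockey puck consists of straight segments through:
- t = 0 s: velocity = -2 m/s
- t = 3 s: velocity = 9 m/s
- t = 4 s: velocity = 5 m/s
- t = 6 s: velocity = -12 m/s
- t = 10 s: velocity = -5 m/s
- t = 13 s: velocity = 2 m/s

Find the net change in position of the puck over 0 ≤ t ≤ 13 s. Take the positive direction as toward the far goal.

-28 m

Displacement is the signed area under the v-t curve.
0–3 s: ½(-2 + 9)(3) = 10.5 m
3–4 s: ½(9 + 5)(1) = 7 m
4–6 s: ½(5 + -12)(2) = -7 m
6–10 s: ½(-12 + -5)(4) = -34 m
10–13 s: ½(-5 + 2)(3) = -4.5 m
Net displacement = -28 m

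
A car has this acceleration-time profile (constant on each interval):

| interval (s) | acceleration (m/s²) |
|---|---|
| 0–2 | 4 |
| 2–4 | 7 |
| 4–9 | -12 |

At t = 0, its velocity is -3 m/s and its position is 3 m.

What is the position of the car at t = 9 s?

-26 m

On each constant-a segment, Δv = aΔt and Δx = v₀Δt + ½aΔt²; chain segment to segment.
0–2 s: v starts -3 m/s; Δx = -3·2 + ½·4·2² = 2 m; v ends 5 m/s.
2–4 s: v starts 5 m/s; Δx = 5·2 + ½·7·2² = 24 m; v ends 19 m/s.
4–9 s: v starts 19 m/s; Δx = 19·5 + ½·-12·5² = -55 m; v ends -41 m/s.
x(9) = 3 + Σ Δx = -26 m.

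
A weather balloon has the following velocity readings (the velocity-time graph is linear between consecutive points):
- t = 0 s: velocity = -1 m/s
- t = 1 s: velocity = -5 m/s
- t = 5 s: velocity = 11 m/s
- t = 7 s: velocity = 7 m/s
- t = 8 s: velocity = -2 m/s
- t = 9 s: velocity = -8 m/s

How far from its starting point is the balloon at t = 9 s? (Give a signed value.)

Net displacement equals the area under the velocity-time graph (areas below the axis count negative).
0–1 s: ½(-1 + -5)(1) = -3 m
1–5 s: ½(-5 + 11)(4) = 12 m
5–7 s: ½(11 + 7)(2) = 18 m
7–8 s: ½(7 + -2)(1) = 2.5 m
8–9 s: ½(-2 + -8)(1) = -5 m
Net displacement = 24.5 m

24.5 m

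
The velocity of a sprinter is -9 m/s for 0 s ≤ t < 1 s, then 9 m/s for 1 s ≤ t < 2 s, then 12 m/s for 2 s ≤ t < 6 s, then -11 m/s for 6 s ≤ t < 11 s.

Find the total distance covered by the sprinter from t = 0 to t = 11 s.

Distance (not displacement) is the total path length: add the absolute areas under v-t.
0–1 s: |-9| × 1 = 9 m
1–2 s: |9| × 1 = 9 m
2–6 s: |12| × 4 = 48 m
6–11 s: |-11| × 5 = 55 m
Total distance = 121 m

121 m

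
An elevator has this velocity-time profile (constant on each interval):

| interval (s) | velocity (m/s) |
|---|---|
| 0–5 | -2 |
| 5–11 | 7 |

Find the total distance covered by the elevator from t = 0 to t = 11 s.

Distance (not displacement) is the total path length: add the absolute areas under v-t.
0–5 s: |-2| × 5 = 10 m
5–11 s: |7| × 6 = 42 m
Total distance = 52 m

52 m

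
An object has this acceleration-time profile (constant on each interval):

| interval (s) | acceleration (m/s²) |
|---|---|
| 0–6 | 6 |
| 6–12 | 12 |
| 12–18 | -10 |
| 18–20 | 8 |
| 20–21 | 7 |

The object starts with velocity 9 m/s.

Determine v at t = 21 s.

Δv equals the area under the a-t graph; then v = v₀ + Δv.
0–6 s: 6 × 6 = 36 m/s
6–12 s: 12 × 6 = 72 m/s
12–18 s: -10 × 6 = -60 m/s
18–20 s: 8 × 2 = 16 m/s
20–21 s: 7 × 1 = 7 m/s
Δv = 71 m/s, so v(21) = 9 + (71) = 80 m/s.

80 m/s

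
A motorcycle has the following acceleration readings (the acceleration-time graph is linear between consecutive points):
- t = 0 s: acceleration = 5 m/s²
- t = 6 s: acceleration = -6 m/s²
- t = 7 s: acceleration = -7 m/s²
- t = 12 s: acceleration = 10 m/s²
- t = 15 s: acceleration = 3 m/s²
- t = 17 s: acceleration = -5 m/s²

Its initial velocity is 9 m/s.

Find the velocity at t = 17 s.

Δv equals the area under the a-t graph; then v = v₀ + Δv.
0–6 s: ½(5 + -6)(6) = -3 m/s
6–7 s: ½(-6 + -7)(1) = -6.5 m/s
7–12 s: ½(-7 + 10)(5) = 7.5 m/s
12–15 s: ½(10 + 3)(3) = 19.5 m/s
15–17 s: ½(3 + -5)(2) = -2 m/s
Δv = 15.5 m/s, so v(17) = 9 + (15.5) = 24.5 m/s.

24.5 m/s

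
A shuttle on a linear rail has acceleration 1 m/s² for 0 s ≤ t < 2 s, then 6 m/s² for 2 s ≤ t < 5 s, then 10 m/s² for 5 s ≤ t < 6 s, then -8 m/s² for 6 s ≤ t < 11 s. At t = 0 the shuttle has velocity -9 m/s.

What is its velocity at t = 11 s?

-19 m/s

Δv equals the area under the a-t graph; then v = v₀ + Δv.
0–2 s: 1 × 2 = 2 m/s
2–5 s: 6 × 3 = 18 m/s
5–6 s: 10 × 1 = 10 m/s
6–11 s: -8 × 5 = -40 m/s
Δv = -10 m/s, so v(11) = -9 + (-10) = -19 m/s.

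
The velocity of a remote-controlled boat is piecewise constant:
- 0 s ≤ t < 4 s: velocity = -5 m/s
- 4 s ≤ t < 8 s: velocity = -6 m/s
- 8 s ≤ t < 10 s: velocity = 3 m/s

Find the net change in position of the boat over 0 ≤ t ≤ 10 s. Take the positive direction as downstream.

Net displacement equals the area under the velocity-time graph (areas below the axis count negative).
0–4 s: -5 × 4 = -20 m
4–8 s: -6 × 4 = -24 m
8–10 s: 3 × 2 = 6 m
Net displacement = -38 m

-38 m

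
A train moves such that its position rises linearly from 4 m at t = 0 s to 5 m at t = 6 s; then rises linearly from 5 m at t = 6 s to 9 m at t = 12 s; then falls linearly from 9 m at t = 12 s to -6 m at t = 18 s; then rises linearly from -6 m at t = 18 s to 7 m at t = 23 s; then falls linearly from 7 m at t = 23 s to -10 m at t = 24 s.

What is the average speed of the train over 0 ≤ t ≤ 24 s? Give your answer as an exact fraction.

25/12 m/s

Average speed = (total path length)/(elapsed time); on a piecewise-linear x-t graph the path length is Σ|Δx|.
0–6 s: |Δx| = |5 − 4| = 1 m
6–12 s: |Δx| = |9 − 5| = 4 m
12–18 s: |Δx| = |-6 − 9| = 15 m
18–23 s: |Δx| = |7 − -6| = 13 m
23–24 s: |Δx| = |-10 − 7| = 17 m
Total path = 50 m; average speed = 50/24 = 25/12 m/s.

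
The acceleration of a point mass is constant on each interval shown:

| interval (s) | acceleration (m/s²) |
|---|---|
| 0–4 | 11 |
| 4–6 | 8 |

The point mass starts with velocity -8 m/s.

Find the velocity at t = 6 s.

Δv equals the area under the a-t graph; then v = v₀ + Δv.
0–4 s: 11 × 4 = 44 m/s
4–6 s: 8 × 2 = 16 m/s
Δv = 60 m/s, so v(6) = -8 + (60) = 52 m/s.

52 m/s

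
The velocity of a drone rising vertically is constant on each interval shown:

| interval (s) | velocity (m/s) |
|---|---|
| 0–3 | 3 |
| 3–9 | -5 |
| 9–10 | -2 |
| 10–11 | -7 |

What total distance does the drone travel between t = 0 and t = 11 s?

48 m

Distance (not displacement) is the total path length: add the absolute areas under v-t.
0–3 s: |3| × 3 = 9 m
3–9 s: |-5| × 6 = 30 m
9–10 s: |-2| × 1 = 2 m
10–11 s: |-7| × 1 = 7 m
Total distance = 48 m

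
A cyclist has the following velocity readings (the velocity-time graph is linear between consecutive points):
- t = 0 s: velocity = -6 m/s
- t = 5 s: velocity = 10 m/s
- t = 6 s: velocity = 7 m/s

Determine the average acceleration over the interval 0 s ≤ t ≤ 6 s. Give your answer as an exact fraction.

13/6 m/s²

Average acceleration = Δv/Δt = (7 − -6)/(6 − 0) = 13/6 m/s².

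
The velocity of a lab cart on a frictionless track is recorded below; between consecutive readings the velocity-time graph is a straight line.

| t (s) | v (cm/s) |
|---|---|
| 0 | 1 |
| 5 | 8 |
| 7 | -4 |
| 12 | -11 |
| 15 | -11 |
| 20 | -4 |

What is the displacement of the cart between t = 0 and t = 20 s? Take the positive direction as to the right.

Net displacement equals the area under the velocity-time graph (areas below the axis count negative).
0–5 s: ½(1 + 8)(5) = 22.5 cm
5–7 s: ½(8 + -4)(2) = 4 cm
7–12 s: ½(-4 + -11)(5) = -37.5 cm
12–15 s: -11 × 3 = -33 cm
15–20 s: ½(-11 + -4)(5) = -37.5 cm
Net displacement = -81.5 cm

-81.5 cm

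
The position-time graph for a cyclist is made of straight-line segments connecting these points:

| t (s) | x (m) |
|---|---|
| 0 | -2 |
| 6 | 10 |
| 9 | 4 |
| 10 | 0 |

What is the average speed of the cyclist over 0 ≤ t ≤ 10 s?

Average speed = (total path length)/(elapsed time); on a piecewise-linear x-t graph the path length is Σ|Δx|.
0–6 s: |Δx| = |10 − -2| = 12 m
6–9 s: |Δx| = |4 − 10| = 6 m
9–10 s: |Δx| = |0 − 4| = 4 m
Total path = 22 m; average speed = 22/10 = 2.2 m/s.

2.2 m/s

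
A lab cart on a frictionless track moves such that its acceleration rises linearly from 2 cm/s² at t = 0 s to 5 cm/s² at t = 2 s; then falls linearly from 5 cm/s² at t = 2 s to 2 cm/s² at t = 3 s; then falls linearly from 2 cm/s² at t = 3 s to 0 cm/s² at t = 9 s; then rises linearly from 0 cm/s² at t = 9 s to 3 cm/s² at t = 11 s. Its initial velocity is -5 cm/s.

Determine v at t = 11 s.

14.5 cm/s

Δv equals the area under the a-t graph; then v = v₀ + Δv.
0–2 s: ½(2 + 5)(2) = 7 cm/s
2–3 s: ½(5 + 2)(1) = 3.5 cm/s
3–9 s: ½(2 + 0)(6) = 6 cm/s
9–11 s: ½(0 + 3)(2) = 3 cm/s
Δv = 19.5 cm/s, so v(11) = -5 + (19.5) = 14.5 cm/s.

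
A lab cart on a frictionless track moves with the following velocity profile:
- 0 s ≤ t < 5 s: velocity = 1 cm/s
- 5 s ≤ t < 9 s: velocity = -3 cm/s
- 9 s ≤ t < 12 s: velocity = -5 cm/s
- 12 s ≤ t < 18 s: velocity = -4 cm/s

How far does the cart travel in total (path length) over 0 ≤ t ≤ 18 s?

Total distance travelled is ∫|v| dt — sum the magnitudes of each area piece.
0–5 s: |1| × 5 = 5 cm
5–9 s: |-3| × 4 = 12 cm
9–12 s: |-5| × 3 = 15 cm
12–18 s: |-4| × 6 = 24 cm
Total distance = 56 cm

56 cm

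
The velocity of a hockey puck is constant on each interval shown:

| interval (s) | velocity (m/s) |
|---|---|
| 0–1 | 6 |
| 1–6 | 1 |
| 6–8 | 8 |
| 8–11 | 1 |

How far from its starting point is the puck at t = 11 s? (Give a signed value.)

Net displacement equals the area under the velocity-time graph (areas below the axis count negative).
0–1 s: 6 × 1 = 6 m
1–6 s: 1 × 5 = 5 m
6–8 s: 8 × 2 = 16 m
8–11 s: 1 × 3 = 3 m
Net displacement = 30 m

30 m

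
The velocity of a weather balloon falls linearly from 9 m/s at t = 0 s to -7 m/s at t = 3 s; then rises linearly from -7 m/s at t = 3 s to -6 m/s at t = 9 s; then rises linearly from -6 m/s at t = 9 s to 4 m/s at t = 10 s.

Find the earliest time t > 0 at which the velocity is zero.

v changes sign on 0–3 s (from 9 to -7); the graph is linear there, so v = 0 at t = 0 + (-9)·(3 − 0)/(-7 − 9) = 1.6875 s.

t = 1.6875 s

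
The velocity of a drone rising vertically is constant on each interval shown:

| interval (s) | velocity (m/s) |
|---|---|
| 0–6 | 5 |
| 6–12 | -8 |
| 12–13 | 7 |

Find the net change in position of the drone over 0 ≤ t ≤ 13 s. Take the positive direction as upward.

Displacement is the signed area under the v-t curve.
0–6 s: 5 × 6 = 30 m
6–12 s: -8 × 6 = -48 m
12–13 s: 7 × 1 = 7 m
Net displacement = -11 m

-11 m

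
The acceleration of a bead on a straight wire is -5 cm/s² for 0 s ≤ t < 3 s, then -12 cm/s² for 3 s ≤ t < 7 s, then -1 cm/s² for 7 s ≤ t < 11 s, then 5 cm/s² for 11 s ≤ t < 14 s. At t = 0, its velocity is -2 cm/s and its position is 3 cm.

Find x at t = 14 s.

-642 cm

On each constant-a segment, Δv = aΔt and Δx = v₀Δt + ½aΔt²; chain segment to segment.
0–3 s: v starts -2 cm/s; Δx = -2·3 + ½·-5·3² = -28.5 cm; v ends -17 cm/s.
3–7 s: v starts -17 cm/s; Δx = -17·4 + ½·-12·4² = -164 cm; v ends -65 cm/s.
7–11 s: v starts -65 cm/s; Δx = -65·4 + ½·-1·4² = -268 cm; v ends -69 cm/s.
11–14 s: v starts -69 cm/s; Δx = -69·3 + ½·5·3² = -184.5 cm; v ends -54 cm/s.
x(14) = 3 + Σ Δx = -642 cm.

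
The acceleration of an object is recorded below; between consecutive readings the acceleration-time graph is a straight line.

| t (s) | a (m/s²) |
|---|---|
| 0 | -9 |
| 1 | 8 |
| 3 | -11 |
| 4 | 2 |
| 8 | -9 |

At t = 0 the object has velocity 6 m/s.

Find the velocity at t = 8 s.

Δv equals the area under the a-t graph; then v = v₀ + Δv.
0–1 s: ½(-9 + 8)(1) = -0.5 m/s
1–3 s: ½(8 + -11)(2) = -3 m/s
3–4 s: ½(-11 + 2)(1) = -4.5 m/s
4–8 s: ½(2 + -9)(4) = -14 m/s
Δv = -22 m/s, so v(8) = 6 + (-22) = -16 m/s.

-16 m/s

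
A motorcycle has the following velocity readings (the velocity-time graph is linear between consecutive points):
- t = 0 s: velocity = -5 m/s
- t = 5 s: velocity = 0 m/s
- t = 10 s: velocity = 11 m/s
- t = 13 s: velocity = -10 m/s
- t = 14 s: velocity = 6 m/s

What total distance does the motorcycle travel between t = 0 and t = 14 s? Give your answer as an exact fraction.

1681/28 m

Total distance travelled is ∫|v| dt — sum the magnitudes of each area piece.
0–5 s: |½(-5 + 0)(5)| = 12.5 m
5–10 s: |½(0 + 11)(5)| = 27.5 m
10–13 s: v = 0 at t = 81/7 s; triangle areas 121/14 + 50/7 = 221/14 m
13–14 s: v = 0 at t = 13.625 s; triangle areas 3.125 + 1.125 = 4.25 m
Total distance = 1681/28 m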